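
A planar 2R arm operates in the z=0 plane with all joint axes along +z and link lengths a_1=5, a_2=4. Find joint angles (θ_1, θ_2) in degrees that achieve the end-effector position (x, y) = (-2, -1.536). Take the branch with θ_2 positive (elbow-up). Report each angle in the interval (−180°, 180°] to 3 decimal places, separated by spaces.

165.047 149.999

cos θ_2 = (6.3593−5²−4²)/(2·5·4) = -0.8660; θ_2 = 149.9991° (elbow-up)
β = atan2(-1.5360,-2.0000) = -142.4757°; ψ = atan2(2.0001,1.5359) = 52.4778°
θ_1 = β − ψ = -194.9535°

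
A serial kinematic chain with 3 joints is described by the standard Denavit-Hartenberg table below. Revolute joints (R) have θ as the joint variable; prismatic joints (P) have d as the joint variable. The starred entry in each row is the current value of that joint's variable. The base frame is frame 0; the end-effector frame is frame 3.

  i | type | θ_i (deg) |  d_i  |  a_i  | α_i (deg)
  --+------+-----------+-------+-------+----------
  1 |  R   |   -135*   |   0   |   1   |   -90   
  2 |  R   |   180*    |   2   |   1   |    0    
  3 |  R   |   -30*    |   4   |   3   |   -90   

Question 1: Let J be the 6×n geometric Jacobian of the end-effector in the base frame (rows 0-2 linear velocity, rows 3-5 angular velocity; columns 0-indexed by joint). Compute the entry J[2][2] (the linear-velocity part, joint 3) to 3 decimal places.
2.598

axis z_2 = (0.7071,-0.7071,0.0000); lever o_n−o_2 = (4.6655,-0.9913,-1.5000)
cross product → J_v[:, 2] = (1.0607,1.0607,2.5981)
J_ω[:, 2] = z_2
entry J[2][2] = 2.5981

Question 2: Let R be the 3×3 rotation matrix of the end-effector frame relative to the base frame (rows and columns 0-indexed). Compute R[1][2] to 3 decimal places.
0.354

End-effector z-axis (col 2 of R) = (0.3536,0.3536,0.8660)
R[1][2] = 0.3536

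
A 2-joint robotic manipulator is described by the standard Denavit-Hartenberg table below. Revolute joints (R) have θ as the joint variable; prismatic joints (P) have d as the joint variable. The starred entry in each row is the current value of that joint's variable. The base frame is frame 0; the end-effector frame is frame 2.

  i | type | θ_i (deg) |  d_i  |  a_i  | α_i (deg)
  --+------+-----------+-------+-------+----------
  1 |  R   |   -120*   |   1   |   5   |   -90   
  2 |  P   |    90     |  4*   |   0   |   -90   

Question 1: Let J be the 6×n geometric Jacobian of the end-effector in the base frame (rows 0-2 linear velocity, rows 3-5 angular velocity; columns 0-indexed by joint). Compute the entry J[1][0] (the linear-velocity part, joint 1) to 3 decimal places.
0.964

axis z_0 = ẑ; lever o_n−o_0 = (0.9641,-6.3301,1.0000)
cross product → J_v[:, 0] = (6.3301,0.9641,-0.0000)
J_ω[:, 0] = z_0
entry J[1][0] = 0.9641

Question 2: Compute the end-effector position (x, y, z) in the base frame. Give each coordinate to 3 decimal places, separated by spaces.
0.964 -6.330 1.000

after link 1: o_1 = (-2.5000, -4.3301, 1.0000)
after link 2: o_2 = (0.9641, -6.3301, 1.0000)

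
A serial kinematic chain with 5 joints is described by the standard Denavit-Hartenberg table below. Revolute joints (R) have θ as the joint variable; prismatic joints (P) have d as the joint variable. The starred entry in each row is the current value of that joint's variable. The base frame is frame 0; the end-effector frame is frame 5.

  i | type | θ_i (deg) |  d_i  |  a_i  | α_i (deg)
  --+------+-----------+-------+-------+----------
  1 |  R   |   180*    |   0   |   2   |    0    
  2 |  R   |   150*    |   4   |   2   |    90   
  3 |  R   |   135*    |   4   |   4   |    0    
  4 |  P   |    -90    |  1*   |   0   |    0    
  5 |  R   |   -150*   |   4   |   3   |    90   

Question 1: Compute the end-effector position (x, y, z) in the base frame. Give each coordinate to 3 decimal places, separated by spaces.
-7.890 -6.992 3.931

after link 1: o_1 = (-2.0000, 0.0000, 0.0000)
after link 2: o_2 = (-0.2679, -1.0000, 4.0000)
after link 3: o_3 = (-4.7174, -3.0499, 6.8284)
after link 4: o_4 = (-5.2174, -3.9159, 6.8284)
after link 5: o_5 = (-7.8899, -6.9918, 3.9306)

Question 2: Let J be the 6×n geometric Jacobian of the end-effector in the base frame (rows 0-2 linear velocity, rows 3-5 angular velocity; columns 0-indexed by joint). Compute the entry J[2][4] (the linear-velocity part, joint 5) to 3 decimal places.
-0.776

axis z_4 = (-0.5000,-0.8660,0.0000); lever o_n−o_4 = (-2.6724,-3.0759,-2.8978)
cross product → J_v[:, 4] = (2.5095,-1.4489,-0.7765)
J_ω[:, 4] = z_4
entry J[2][4] = -0.7765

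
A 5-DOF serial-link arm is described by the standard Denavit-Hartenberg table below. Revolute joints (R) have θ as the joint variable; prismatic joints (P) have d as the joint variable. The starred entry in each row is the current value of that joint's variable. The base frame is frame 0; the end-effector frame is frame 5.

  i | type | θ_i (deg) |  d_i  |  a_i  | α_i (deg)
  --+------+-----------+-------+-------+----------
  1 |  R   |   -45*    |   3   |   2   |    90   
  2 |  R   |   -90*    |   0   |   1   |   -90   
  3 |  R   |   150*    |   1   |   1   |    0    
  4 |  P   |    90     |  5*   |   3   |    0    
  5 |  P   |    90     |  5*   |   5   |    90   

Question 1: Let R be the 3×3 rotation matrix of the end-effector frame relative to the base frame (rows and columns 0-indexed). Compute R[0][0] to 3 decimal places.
-0.354

End-effector x-axis (col 0 of R) = (-0.3536,-0.3536,-0.8660)
R[0][0] = -0.3536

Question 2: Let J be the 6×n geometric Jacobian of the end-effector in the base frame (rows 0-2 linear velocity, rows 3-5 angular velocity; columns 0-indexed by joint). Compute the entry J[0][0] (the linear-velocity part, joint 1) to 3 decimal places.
axis z_0 = ẑ; lever o_n−o_0 = (5.9411,-12.4437,0.0359)
cross product → J_v[:, 0] = (12.4437,5.9411,-0.0000)
J_ω[:, 0] = z_0
entry J[0][0] = 12.4437

12.444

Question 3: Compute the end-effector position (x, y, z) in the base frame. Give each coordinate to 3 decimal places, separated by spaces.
after link 1: o_1 = (1.4142, -1.4142, 3.0000)
after link 2: o_2 = (1.4142, -1.4142, 2.0000)
after link 3: o_3 = (2.4749, -1.7678, 2.8660)
after link 4: o_4 = (4.1733, -7.1404, 4.3660)
after link 5: o_5 = (5.9411, -12.4437, 0.0359)

5.941 -12.444 0.036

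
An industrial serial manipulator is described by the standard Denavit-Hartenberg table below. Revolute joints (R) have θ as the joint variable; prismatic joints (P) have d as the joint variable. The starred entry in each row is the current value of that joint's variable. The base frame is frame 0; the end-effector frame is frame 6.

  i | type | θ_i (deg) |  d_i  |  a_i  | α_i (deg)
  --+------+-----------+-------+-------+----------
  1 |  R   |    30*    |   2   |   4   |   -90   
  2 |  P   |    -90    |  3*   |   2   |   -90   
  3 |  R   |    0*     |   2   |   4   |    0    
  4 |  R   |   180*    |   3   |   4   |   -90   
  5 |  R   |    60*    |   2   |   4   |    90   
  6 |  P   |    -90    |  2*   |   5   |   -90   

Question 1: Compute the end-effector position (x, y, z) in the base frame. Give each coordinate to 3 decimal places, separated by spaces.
5.660 3.268 0.268

after link 1: o_1 = (3.4641, 2.0000, 2.0000)
after link 2: o_2 = (1.9641, 4.5981, 4.0000)
after link 3: o_3 = (3.6962, 5.5981, 8.0000)
after link 4: o_4 = (6.2942, 7.0981, 4.0000)
after link 5: o_5 = (2.2942, 7.0981, 2.0000)
after link 6: o_6 = (5.6603, 3.2679, 0.2679)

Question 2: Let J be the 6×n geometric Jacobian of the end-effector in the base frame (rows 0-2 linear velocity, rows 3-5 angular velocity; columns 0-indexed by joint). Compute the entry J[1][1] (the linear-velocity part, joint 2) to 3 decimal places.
prismatic axis z_1 = (-0.5000,0.8660,0.0000)
J_v[:, 1] = z_1; J_ω[:, 1] = (0,0,0)
entry J[1][1] = 0.8660

0.866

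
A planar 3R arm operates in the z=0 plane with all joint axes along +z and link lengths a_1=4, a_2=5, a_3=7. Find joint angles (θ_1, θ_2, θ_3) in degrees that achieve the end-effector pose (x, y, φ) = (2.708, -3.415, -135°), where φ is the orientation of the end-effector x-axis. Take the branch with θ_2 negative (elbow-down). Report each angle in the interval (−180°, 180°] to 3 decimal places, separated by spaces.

45.007 -60.006 -120.001

wrist centre = target − a_3·(cos φ, sin φ) = (7.6577, 1.5347)
cos θ_2 = (60.9965−4²−5²)/(2·4·5) = 0.4999; θ_2 = -60.0057° (elbow-down)
β = atan2(1.5347,7.6577) = 11.3329°; ψ = atan2(-4.3304,6.4996) = -33.6738°
θ_1 = β − ψ = 45.0067°
θ_3 = φ − θ_1 − θ_2 = -120.0010° (wrapped to (-180°,180°])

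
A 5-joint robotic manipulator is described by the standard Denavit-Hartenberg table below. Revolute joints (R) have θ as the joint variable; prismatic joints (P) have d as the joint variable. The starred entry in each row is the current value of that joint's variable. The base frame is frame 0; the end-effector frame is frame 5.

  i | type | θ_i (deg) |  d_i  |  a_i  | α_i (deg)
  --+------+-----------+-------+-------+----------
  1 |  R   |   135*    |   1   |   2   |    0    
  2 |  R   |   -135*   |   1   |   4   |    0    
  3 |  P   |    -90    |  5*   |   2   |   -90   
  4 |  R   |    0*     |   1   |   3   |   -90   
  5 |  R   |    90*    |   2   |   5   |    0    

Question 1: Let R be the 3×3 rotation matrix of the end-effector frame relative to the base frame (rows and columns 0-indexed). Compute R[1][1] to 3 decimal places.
1.000

End-effector y-axis (col 1 of R) = (-0.0000,1.0000,-0.0000)
R[1][1] = 1.0000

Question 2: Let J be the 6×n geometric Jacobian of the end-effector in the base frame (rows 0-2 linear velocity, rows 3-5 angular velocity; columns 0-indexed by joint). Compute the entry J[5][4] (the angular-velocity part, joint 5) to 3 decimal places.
-1.000

axis z_4 = (0.0000,0.0000,-1.0000); lever o_n−o_4 = (-5.0000,-0.0000,-2.0000)
cross product → J_v[:, 4] = (-0.0000,5.0000,-0.0000)
J_ω[:, 4] = z_4
entry J[5][4] = -1.0000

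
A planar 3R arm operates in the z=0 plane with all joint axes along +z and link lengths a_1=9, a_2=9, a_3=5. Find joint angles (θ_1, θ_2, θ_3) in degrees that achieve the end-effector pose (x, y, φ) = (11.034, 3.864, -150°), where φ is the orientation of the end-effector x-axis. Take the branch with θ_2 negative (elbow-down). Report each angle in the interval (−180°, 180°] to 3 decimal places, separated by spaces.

44.999 -44.997 -150.001

wrist centre = target − a_3·(cos φ, sin φ) = (15.3641, 6.3640)
cos θ_2 = (276.5569−9²−9²)/(2·9·9) = 0.7071; θ_2 = -44.9972° (elbow-down)
β = atan2(6.3640,15.3641) = 22.4999°; ψ = atan2(-6.3637,15.3643) = -22.4986°
θ_1 = β − ψ = 44.9985°
θ_3 = φ − θ_1 − θ_2 = -150.0013° (wrapped to (-180°,180°])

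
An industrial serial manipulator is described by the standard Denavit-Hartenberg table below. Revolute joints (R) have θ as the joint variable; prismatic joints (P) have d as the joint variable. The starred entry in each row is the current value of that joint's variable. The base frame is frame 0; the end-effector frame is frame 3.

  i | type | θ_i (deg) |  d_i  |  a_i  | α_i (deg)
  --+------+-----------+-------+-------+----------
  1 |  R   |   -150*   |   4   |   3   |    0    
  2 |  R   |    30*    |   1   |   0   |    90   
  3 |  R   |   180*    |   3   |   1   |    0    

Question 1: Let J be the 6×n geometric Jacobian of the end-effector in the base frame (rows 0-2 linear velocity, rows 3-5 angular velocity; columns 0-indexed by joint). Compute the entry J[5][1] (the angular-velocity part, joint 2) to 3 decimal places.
1.000

axis z_1 = (0.0000,0.0000,1.0000); lever o_n−o_1 = (-2.0981,2.3660,1.0000)
cross product → J_v[:, 1] = (-2.3660,-2.0981,0.0000)
J_ω[:, 1] = z_1
entry J[5][1] = 1.0000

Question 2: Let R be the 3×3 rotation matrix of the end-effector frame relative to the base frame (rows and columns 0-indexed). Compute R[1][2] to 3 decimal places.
End-effector z-axis (col 2 of R) = (-0.8660,0.5000,0.0000)
R[1][2] = 0.5000

0.500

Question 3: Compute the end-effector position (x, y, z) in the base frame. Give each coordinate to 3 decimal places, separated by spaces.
-4.696 0.866 5.000

after link 1: o_1 = (-2.5981, -1.5000, 4.0000)
after link 2: o_2 = (-2.5981, -1.5000, 5.0000)
after link 3: o_3 = (-4.6962, 0.8660, 5.0000)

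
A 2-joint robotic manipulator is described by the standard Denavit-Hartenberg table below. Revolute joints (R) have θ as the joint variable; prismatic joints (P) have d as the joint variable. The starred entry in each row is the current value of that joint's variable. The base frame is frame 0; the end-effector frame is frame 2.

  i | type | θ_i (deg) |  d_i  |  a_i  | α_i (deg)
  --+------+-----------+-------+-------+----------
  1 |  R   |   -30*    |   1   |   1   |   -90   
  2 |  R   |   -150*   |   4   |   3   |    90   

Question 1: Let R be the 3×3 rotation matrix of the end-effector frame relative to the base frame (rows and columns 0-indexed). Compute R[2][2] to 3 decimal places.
-0.866

End-effector z-axis (col 2 of R) = (-0.4330,0.2500,-0.8660)
R[2][2] = -0.8660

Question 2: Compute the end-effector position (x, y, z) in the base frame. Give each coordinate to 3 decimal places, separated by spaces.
after link 1: o_1 = (0.8660, -0.5000, 1.0000)
after link 2: o_2 = (0.6160, 4.2631, 2.5000)

0.616 4.263 2.500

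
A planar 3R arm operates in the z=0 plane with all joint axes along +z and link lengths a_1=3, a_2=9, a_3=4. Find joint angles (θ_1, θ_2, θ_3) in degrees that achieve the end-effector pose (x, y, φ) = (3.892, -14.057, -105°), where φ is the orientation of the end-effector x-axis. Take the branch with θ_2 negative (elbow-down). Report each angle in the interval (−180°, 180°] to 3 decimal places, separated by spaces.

wrist centre = target − a_3·(cos φ, sin φ) = (4.9273, -10.1933)
cos θ_2 = (128.1813−3²−9²)/(2·3·9) = 0.7071; θ_2 = -45.0036° (elbow-down)
β = atan2(-10.1933,4.9273) = -64.2016°; ψ = atan2(-6.3644,9.3636) = -34.2038°
θ_1 = β − ψ = -29.9979°
θ_3 = φ − θ_1 − θ_2 = -29.9985° (wrapped to (-180°,180°])

-29.998 -45.004 -29.999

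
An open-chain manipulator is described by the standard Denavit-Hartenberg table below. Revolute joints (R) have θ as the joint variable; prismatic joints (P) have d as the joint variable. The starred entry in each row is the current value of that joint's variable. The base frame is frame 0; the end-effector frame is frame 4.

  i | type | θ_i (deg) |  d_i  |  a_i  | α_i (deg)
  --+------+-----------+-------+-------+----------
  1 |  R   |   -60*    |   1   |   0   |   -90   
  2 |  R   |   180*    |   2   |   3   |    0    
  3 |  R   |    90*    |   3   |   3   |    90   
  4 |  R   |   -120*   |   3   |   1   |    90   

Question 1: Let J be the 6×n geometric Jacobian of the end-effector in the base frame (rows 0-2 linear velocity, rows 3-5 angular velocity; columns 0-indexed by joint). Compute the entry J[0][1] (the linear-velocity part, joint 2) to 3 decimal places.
1.250

axis z_1 = (0.8660,0.5000,0.0000); lever o_n−o_1 = (0.5801,7.2631,2.5000)
cross product → J_v[:, 1] = (1.2500,-2.1651,6.0000)
J_ω[:, 1] = z_1
entry J[0][1] = 1.2500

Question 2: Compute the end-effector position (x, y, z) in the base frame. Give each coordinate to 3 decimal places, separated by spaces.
after link 1: o_1 = (0.0000, 0.0000, 1.0000)
after link 2: o_2 = (0.2321, 3.5981, 1.0000)
after link 3: o_3 = (2.8301, 5.0981, 4.0000)
after link 4: o_4 = (0.5801, 7.2631, 3.5000)

0.580 7.263 3.500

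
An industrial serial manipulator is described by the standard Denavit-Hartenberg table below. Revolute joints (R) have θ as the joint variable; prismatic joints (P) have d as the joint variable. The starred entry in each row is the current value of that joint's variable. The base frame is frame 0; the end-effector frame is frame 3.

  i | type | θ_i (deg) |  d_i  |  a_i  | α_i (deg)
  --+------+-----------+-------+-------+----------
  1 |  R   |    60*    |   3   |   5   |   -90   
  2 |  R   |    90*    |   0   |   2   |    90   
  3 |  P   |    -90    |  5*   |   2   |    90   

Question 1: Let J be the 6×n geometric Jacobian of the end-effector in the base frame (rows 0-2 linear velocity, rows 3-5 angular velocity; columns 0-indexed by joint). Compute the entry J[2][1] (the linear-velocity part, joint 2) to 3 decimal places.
axis z_1 = (-0.8660,0.5000,0.0000); lever o_n−o_1 = (4.2321,3.3301,-2.0000)
cross product → J_v[:, 1] = (-1.0000,-1.7321,-5.0000)
J_ω[:, 1] = z_1
entry J[2][1] = -5.0000

-5.000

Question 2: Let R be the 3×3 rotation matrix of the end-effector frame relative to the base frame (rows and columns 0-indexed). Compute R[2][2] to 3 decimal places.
End-effector z-axis (col 2 of R) = (0.0000,-0.0000,1.0000)
R[2][2] = 1.0000

1.000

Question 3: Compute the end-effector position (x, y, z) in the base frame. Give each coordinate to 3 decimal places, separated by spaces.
6.732 7.660 1.000

after link 1: o_1 = (2.5000, 4.3301, 3.0000)
after link 2: o_2 = (2.5000, 4.3301, 1.0000)
after link 3: o_3 = (6.7321, 7.6603, 1.0000)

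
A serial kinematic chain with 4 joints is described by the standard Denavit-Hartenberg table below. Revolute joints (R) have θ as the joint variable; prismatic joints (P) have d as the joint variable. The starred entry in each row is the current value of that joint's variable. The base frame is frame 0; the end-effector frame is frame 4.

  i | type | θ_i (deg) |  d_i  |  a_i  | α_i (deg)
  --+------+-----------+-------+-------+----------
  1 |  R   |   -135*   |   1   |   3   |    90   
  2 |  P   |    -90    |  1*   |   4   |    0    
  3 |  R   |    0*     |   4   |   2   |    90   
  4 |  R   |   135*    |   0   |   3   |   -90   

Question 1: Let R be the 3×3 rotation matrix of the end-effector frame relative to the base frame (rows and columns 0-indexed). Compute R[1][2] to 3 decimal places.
End-effector z-axis (col 2 of R) = (0.5000,-0.5000,0.7071)
R[1][2] = -0.5000

-0.500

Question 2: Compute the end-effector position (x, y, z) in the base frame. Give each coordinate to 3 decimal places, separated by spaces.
-7.157 2.914 -2.879

after link 1: o_1 = (-2.1213, -2.1213, 1.0000)
after link 2: o_2 = (-2.8284, -1.4142, -3.0000)
after link 3: o_3 = (-5.6569, 1.4142, -5.0000)
after link 4: o_4 = (-7.1569, 2.9142, -2.8787)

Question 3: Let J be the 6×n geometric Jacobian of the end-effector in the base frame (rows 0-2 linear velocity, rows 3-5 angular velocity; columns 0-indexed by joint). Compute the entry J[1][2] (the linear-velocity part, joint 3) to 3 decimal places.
0.086

axis z_2 = (-0.7071,0.7071,0.0000); lever o_n−o_2 = (-4.3284,4.3284,0.1213)
cross product → J_v[:, 2] = (0.0858,0.0858,-0.0000)
J_ω[:, 2] = z_2
entry J[1][2] = 0.0858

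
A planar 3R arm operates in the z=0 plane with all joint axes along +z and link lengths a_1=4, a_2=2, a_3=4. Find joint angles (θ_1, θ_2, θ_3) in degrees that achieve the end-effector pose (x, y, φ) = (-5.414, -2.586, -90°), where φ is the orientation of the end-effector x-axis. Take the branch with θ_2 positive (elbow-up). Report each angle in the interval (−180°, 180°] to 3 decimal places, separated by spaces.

wrist centre = target − a_3·(cos φ, sin φ) = (-5.4140, 1.4140)
cos θ_2 = (31.3108−4²−2²)/(2·4·2) = 0.7069; θ_2 = 45.0148° (elbow-up)
β = atan2(1.4140,-5.4140) = 165.3628°; ψ = atan2(1.4146,5.4138) = 14.6434°
θ_1 = β − ψ = 150.7194°
θ_3 = φ − θ_1 − θ_2 = 74.2658° (wrapped to (-180°,180°])

150.719 45.015 74.266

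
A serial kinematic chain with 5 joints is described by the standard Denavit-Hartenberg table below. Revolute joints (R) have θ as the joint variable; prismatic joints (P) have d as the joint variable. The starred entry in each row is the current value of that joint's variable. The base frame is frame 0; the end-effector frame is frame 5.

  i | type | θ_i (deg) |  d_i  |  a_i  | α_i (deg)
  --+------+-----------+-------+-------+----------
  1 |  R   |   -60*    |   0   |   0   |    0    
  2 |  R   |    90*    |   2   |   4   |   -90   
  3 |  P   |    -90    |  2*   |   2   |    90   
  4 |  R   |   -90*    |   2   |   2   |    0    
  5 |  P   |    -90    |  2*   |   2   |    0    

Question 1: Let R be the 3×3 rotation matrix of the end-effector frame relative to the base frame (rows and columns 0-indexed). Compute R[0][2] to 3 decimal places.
End-effector z-axis (col 2 of R) = (-0.8660,-0.5000,0.0000)
R[0][2] = -0.8660

-0.866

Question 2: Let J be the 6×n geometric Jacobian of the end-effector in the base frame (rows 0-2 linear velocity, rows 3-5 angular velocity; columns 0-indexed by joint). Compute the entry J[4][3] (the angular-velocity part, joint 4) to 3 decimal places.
axis z_3 = (-0.8660,-0.5000,0.0000); lever o_n−o_3 = (-2.4641,-3.7321,-2.0000)
cross product → J_v[:, 3] = (1.0000,-1.7321,2.0000)
J_ω[:, 3] = z_3
entry J[4][3] = -0.5000

-0.500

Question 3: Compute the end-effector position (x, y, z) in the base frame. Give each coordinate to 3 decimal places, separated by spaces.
0.000 -0.000 2.000

after link 1: o_1 = (0.0000, 0.0000, 0.0000)
after link 2: o_2 = (3.4641, 2.0000, 2.0000)
after link 3: o_3 = (2.4641, 3.7321, 4.0000)
after link 4: o_4 = (1.7321, 1.0000, 4.0000)
after link 5: o_5 = (0.0000, -0.0000, 2.0000)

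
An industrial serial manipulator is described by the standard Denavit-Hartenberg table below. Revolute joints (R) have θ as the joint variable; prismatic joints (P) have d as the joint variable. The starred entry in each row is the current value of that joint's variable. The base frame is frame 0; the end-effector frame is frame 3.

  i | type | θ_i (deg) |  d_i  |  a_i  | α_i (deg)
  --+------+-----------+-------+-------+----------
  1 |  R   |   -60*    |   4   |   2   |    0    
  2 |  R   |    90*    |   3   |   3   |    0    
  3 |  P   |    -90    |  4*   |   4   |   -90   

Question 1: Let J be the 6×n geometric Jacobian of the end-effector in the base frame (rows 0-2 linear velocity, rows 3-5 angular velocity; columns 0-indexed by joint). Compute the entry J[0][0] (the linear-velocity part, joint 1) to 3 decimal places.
3.696

axis z_0 = ẑ; lever o_n−o_0 = (5.5981,-3.6962,11.0000)
cross product → J_v[:, 0] = (3.6962,5.5981,-0.0000)
J_ω[:, 0] = z_0
entry J[0][0] = 3.6962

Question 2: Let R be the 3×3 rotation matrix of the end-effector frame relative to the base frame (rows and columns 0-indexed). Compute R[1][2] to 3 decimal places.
End-effector z-axis (col 2 of R) = (0.8660,0.5000,0.0000)
R[1][2] = 0.5000

0.500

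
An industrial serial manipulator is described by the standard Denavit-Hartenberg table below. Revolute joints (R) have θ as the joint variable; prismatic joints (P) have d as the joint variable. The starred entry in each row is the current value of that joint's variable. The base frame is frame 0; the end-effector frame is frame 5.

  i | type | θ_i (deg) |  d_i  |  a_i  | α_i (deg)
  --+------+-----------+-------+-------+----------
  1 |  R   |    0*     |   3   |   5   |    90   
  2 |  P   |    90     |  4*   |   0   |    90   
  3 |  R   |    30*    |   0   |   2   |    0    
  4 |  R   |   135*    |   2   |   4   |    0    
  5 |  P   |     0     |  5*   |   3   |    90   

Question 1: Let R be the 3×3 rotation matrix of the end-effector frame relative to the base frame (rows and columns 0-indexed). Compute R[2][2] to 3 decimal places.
End-effector z-axis (col 2 of R) = (0.0000,-0.9659,0.2588)
R[2][2] = 0.2588

0.259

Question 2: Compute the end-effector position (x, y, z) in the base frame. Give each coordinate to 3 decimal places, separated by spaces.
12.000 -6.812 -2.029

after link 1: o_1 = (5.0000, 0.0000, 3.0000)
after link 2: o_2 = (5.0000, -4.0000, 3.0000)
after link 3: o_3 = (5.0000, -5.0000, 4.7321)
after link 4: o_4 = (7.0000, -6.0353, 0.8683)
after link 5: o_5 = (12.0000, -6.8117, -2.0294)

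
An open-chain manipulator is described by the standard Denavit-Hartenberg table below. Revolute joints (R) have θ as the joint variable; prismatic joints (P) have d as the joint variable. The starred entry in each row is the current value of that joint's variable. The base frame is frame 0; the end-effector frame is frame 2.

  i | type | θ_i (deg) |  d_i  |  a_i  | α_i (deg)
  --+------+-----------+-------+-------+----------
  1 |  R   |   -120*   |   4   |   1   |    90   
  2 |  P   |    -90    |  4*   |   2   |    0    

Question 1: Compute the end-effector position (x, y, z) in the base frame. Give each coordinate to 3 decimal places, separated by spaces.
-3.964 1.134 2.000

after link 1: o_1 = (-0.5000, -0.8660, 4.0000)
after link 2: o_2 = (-3.9641, 1.1340, 2.0000)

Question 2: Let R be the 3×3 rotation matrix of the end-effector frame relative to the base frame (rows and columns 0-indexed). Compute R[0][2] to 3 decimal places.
End-effector z-axis (col 2 of R) = (-0.8660,0.5000,0.0000)
R[0][2] = -0.8660

-0.866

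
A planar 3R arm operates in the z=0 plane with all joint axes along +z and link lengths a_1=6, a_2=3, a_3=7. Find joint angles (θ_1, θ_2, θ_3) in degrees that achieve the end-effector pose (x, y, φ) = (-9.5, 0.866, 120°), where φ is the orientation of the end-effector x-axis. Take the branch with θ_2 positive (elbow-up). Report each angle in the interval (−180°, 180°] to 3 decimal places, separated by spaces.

-158.213 60.000 -141.787

wrist centre = target − a_3·(cos φ, sin φ) = (-6.0000, -5.1962)
cos θ_2 = (63.0003−6²−3²)/(2·6·3) = 0.5000; θ_2 = 59.9995° (elbow-up)
β = atan2(-5.1962,-6.0000) = -139.1065°; ψ = atan2(2.5981,7.5000) = 19.1065°
θ_1 = β − ψ = -158.2129°
θ_3 = φ − θ_1 − θ_2 = -141.7866° (wrapped to (-180°,180°])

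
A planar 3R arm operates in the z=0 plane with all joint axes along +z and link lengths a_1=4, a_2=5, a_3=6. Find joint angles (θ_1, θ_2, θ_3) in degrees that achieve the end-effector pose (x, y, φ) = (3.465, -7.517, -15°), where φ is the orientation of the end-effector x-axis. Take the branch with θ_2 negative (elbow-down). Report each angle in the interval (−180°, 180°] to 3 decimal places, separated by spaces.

wrist centre = target − a_3·(cos φ, sin φ) = (-2.3306, -5.9641)
cos θ_2 = (41.0018−4²−5²)/(2·4·5) = 0.0000; θ_2 = -89.9974° (elbow-down)
β = atan2(-5.9641,-2.3306) = -111.3438°; ψ = atan2(-5.0000,4.0002) = -51.3386°
θ_1 = β − ψ = -60.0052°
θ_3 = φ − θ_1 − θ_2 = 135.0026° (wrapped to (-180°,180°])

-60.005 -89.997 135.003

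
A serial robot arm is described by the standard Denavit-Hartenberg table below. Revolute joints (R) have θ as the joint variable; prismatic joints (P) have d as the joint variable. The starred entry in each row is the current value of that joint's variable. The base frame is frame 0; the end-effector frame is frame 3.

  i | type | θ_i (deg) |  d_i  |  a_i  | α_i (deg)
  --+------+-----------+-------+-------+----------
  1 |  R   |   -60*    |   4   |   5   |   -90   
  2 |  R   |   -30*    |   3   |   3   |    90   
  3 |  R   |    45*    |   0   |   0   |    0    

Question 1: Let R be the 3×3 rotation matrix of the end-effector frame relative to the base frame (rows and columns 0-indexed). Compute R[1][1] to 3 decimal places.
End-effector y-axis (col 1 of R) = (0.3062,0.8839,-0.3536)
R[1][1] = 0.8839

0.884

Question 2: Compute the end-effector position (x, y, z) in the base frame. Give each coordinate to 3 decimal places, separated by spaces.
6.397 -5.080 5.500

after link 1: o_1 = (2.5000, -4.3301, 4.0000)
after link 2: o_2 = (6.3971, -5.0801, 5.5000)
after link 3: o_3 = (6.3971, -5.0801, 5.5000)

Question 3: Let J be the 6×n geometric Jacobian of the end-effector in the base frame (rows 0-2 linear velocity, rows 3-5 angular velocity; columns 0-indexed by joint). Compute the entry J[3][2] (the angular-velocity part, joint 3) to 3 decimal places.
-0.250

axis z_2 = (-0.2500,0.4330,0.8660); lever o_n−o_2 = (0.0000,0.0000,0.0000)
cross product → J_v[:, 2] = (0.0000,0.0000,-0.0000)
J_ω[:, 2] = z_2
entry J[3][2] = -0.2500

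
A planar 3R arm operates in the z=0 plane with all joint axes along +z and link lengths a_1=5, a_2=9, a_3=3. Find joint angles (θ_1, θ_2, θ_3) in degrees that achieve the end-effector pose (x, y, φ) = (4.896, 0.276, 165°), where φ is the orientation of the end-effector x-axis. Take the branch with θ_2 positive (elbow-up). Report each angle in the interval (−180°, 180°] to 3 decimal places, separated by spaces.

wrist centre = target − a_3·(cos φ, sin φ) = (7.7938, -0.5005)
cos θ_2 = (60.9934−5²−9²)/(2·5·9) = -0.5001; θ_2 = 120.0048° (elbow-up)
β = atan2(-0.5005,7.7938) = -3.6741°; ψ = atan2(7.7938,0.4993) = 86.3341°
θ_1 = β − ψ = -90.0082°
θ_3 = φ − θ_1 − θ_2 = 135.0034° (wrapped to (-180°,180°])

-90.008 120.005 135.003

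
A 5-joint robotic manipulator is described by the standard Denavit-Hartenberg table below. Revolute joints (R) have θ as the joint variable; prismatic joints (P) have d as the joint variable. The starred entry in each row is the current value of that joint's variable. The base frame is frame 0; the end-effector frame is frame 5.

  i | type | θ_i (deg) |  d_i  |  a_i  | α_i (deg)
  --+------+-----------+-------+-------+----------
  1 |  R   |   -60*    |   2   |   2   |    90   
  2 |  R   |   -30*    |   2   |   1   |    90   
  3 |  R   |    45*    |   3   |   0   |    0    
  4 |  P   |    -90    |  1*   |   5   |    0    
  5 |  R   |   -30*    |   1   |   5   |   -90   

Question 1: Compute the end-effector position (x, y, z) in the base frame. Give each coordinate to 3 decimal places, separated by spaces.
after link 1: o_1 = (1.0000, -1.7321, 2.0000)
after link 2: o_2 = (-0.2990, -3.4821, 1.5000)
after link 3: o_3 = (-1.0490, -2.1830, -1.0981)
after link 4: o_4 = (3.2938, -2.6339, -3.7319)
after link 5: o_5 = (7.7867, -0.7566, -5.2449)

7.787 -0.757 -5.245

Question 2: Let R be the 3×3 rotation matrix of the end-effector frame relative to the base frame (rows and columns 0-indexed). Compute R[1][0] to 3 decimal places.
End-effector x-axis (col 0 of R) = (0.9486,0.2888,-0.1294)
R[1][0] = 0.2888

0.289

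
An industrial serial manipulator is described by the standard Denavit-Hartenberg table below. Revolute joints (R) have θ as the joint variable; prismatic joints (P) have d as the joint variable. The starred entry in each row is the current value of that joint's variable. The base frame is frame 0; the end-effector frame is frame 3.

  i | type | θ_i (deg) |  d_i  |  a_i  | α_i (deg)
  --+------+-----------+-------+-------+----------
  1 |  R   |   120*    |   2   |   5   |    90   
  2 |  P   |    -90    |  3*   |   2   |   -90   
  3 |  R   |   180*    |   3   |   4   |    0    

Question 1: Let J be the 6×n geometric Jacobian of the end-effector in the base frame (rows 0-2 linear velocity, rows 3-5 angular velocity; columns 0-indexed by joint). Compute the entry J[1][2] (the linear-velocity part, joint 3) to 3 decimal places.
2.000

axis z_2 = (-0.5000,0.8660,0.0000); lever o_n−o_2 = (-1.5000,2.5981,4.0000)
cross product → J_v[:, 2] = (3.4641,2.0000,0.0000)
J_ω[:, 2] = z_2
entry J[1][2] = 2.0000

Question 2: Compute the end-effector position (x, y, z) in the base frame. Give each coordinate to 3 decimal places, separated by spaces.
-1.402 8.428 4.000

after link 1: o_1 = (-2.5000, 4.3301, 2.0000)
after link 2: o_2 = (0.0981, 5.8301, 0.0000)
after link 3: o_3 = (-1.4019, 8.4282, 4.0000)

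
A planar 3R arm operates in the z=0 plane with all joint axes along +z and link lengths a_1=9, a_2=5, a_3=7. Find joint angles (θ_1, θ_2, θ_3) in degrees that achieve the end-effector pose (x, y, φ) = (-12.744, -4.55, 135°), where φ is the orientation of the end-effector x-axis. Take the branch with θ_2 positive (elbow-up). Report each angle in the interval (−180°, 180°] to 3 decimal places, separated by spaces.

-150.002 60.003 -135.001

wrist centre = target − a_3·(cos φ, sin φ) = (-7.7943, -9.4997)
cos θ_2 = (150.9956−9²−5²)/(2·9·5) = 0.5000; θ_2 = 60.0033° (elbow-up)
β = atan2(-9.4997,-7.7943) = -129.3678°; ψ = atan2(4.3303,11.4998) = 20.6340°
θ_1 = β − ψ = -150.0019°
θ_3 = φ − θ_1 − θ_2 = -135.0014° (wrapped to (-180°,180°])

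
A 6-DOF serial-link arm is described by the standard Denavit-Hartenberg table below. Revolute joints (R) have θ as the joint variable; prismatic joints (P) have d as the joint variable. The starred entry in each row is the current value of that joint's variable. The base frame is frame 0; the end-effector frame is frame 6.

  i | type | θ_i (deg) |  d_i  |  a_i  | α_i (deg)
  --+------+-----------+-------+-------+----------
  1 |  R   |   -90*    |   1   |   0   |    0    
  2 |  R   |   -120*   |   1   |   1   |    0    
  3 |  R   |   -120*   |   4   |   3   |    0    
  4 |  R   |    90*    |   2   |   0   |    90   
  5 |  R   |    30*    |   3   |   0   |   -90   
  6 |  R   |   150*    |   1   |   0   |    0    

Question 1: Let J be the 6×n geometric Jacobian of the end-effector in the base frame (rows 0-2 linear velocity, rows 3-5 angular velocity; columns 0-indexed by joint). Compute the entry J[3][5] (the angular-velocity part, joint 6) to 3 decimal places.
0.250

axis z_5 = (0.2500,-0.4330,0.8660); lever o_n−o_5 = (0.2500,-0.4330,0.8660)
cross product → J_v[:, 5] = (-0.0000,-0.0000,-0.0000)
J_ω[:, 5] = z_5
entry J[3][5] = 0.2500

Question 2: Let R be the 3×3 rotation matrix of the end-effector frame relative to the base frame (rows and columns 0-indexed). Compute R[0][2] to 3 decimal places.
End-effector z-axis (col 2 of R) = (0.2500,-0.4330,0.8660)
R[0][2] = 0.2500

0.250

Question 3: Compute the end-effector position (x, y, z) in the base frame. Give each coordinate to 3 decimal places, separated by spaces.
after link 1: o_1 = (0.0000, 0.0000, 1.0000)
after link 2: o_2 = (-0.8660, 0.5000, 2.0000)
after link 3: o_3 = (1.7321, 2.0000, 6.0000)
after link 4: o_4 = (1.7321, 2.0000, 8.0000)
after link 5: o_5 = (4.3301, 3.5000, 8.0000)
after link 6: o_6 = (4.5801, 3.0670, 8.8660)

4.580 3.067 8.866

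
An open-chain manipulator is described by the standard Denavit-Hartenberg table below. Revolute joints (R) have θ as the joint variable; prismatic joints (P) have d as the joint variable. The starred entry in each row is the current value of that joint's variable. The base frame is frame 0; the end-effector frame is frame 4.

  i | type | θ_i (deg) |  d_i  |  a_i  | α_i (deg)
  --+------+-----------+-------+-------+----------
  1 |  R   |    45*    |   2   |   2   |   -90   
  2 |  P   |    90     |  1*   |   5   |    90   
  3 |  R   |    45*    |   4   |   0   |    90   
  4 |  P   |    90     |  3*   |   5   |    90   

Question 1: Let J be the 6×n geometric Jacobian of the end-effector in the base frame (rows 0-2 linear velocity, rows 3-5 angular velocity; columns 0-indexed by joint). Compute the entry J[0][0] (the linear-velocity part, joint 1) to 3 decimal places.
axis z_0 = ẑ; lever o_n−o_0 = (8.5711,6.9853,-5.1213)
cross product → J_v[:, 0] = (-6.9853,8.5711,0.0000)
J_ω[:, 0] = z_0
entry J[0][0] = -6.9853

-6.985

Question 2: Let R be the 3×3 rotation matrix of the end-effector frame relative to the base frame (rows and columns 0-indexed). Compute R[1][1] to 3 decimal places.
End-effector y-axis (col 1 of R) = (0.5000,-0.5000,-0.7071)
R[1][1] = -0.5000

-0.500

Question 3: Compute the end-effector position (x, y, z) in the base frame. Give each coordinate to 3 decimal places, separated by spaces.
8.571 6.985 -5.121

after link 1: o_1 = (1.4142, 1.4142, 2.0000)
after link 2: o_2 = (0.7071, 2.1213, -3.0000)
after link 3: o_3 = (3.5355, 4.9497, -3.0000)
after link 4: o_4 = (8.5711, 6.9853, -5.1213)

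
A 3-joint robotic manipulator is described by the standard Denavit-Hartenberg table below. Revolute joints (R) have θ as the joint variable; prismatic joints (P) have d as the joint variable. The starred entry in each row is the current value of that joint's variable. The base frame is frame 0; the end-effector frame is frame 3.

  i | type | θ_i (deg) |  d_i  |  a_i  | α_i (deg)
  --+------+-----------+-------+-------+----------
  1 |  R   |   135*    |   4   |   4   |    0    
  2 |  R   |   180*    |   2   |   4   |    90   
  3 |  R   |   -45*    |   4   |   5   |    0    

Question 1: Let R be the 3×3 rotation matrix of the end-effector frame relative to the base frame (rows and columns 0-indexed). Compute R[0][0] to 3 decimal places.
0.500

End-effector x-axis (col 0 of R) = (0.5000,-0.5000,-0.7071)
R[0][0] = 0.5000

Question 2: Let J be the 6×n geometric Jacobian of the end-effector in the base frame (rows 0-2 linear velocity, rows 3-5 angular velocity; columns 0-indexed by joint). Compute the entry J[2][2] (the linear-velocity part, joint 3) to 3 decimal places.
3.536

axis z_2 = (-0.7071,-0.7071,0.0000); lever o_n−o_2 = (-0.3284,-5.3284,-3.5355)
cross product → J_v[:, 2] = (2.5000,-2.5000,3.5355)
J_ω[:, 2] = z_2
entry J[2][2] = 3.5355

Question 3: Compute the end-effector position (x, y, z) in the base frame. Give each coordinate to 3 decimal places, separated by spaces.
after link 1: o_1 = (-2.8284, 2.8284, 4.0000)
after link 2: o_2 = (-0.0000, -0.0000, 6.0000)
after link 3: o_3 = (-0.3284, -5.3284, 2.4645)

-0.328 -5.328 2.464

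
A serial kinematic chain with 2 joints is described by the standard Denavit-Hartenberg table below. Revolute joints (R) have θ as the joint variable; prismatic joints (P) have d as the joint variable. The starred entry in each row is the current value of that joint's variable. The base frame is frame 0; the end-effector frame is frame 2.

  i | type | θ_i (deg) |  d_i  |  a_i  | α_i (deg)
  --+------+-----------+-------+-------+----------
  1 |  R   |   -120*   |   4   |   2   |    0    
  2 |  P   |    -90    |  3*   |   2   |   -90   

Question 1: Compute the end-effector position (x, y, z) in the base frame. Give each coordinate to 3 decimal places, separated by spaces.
after link 1: o_1 = (-1.0000, -1.7321, 4.0000)
after link 2: o_2 = (-2.7321, -0.7321, 7.0000)

-2.732 -0.732 7.000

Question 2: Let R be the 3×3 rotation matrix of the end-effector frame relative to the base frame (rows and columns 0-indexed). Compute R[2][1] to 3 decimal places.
End-effector y-axis (col 1 of R) = (-0.0000,-0.0000,-1.0000)
R[2][1] = -1.0000

-1.000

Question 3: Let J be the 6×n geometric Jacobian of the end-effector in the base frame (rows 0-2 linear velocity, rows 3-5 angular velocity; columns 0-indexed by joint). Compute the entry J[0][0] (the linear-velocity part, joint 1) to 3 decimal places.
0.732

axis z_0 = ẑ; lever o_n−o_0 = (-2.7321,-0.7321,7.0000)
cross product → J_v[:, 0] = (0.7321,-2.7321,0.0000)
J_ω[:, 0] = z_0
entry J[0][0] = 0.7321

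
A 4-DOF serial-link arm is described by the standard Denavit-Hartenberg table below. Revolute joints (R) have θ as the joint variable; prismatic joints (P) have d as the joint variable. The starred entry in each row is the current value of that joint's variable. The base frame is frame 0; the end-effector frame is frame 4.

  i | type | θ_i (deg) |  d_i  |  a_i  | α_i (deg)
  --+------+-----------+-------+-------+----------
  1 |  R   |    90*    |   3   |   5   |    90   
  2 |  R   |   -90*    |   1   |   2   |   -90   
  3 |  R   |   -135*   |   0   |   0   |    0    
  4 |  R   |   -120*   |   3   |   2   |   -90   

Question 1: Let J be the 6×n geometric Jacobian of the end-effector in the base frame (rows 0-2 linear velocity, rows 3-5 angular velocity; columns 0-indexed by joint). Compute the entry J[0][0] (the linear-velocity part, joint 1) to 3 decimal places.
axis z_0 = ẑ; lever o_n−o_0 = (-0.9319,8.0000,1.5176)
cross product → J_v[:, 0] = (-8.0000,-0.9319,0.0000)
J_ω[:, 0] = z_0
entry J[0][0] = -8.0000

-8.000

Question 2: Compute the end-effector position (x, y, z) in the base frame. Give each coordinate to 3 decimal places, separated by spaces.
after link 1: o_1 = (0.0000, 5.0000, 3.0000)
after link 2: o_2 = (1.0000, 5.0000, 1.0000)
after link 3: o_3 = (1.0000, 5.0000, 1.0000)
after link 4: o_4 = (-0.9319, 8.0000, 1.5176)

-0.932 8.000 1.518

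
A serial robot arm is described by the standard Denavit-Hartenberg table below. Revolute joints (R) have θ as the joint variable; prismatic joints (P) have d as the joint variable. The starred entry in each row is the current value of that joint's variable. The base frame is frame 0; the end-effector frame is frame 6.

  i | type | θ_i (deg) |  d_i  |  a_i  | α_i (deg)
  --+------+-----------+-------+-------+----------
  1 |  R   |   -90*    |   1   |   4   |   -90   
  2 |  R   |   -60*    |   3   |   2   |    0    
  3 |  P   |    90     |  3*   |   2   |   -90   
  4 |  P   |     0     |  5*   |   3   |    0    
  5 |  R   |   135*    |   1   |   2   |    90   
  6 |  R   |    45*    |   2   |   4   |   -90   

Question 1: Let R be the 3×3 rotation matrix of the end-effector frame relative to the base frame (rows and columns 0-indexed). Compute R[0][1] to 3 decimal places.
End-effector y-axis (col 1 of R) = (0.7071,0.6124,0.3536)
R[0][1] = 0.7071

0.707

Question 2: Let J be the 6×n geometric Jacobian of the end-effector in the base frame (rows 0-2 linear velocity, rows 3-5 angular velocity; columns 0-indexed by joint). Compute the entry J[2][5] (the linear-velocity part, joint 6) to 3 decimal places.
-3.449

axis z_5 = (-0.7071,-0.6124,-0.3536); lever o_n−o_5 = (-3.4142,1.9215,-2.1566)
cross product → J_v[:, 5] = (2.0000,-0.3178,-3.4495)
J_ω[:, 5] = z_5
entry J[2][5] = -3.4495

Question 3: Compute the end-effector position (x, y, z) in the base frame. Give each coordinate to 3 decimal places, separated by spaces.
after link 1: o_1 = (0.0000, -4.0000, 1.0000)
after link 2: o_2 = (3.0000, -5.0000, 2.7321)
after link 3: o_3 = (6.0000, -6.7321, 1.7321)
after link 4: o_4 = (6.0000, -6.8301, -4.0981)
after link 5: o_5 = (4.5858, -5.1054, -4.2570)
after link 6: o_6 = (1.1716, -3.1839, -6.4136)

1.172 -3.184 -6.414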